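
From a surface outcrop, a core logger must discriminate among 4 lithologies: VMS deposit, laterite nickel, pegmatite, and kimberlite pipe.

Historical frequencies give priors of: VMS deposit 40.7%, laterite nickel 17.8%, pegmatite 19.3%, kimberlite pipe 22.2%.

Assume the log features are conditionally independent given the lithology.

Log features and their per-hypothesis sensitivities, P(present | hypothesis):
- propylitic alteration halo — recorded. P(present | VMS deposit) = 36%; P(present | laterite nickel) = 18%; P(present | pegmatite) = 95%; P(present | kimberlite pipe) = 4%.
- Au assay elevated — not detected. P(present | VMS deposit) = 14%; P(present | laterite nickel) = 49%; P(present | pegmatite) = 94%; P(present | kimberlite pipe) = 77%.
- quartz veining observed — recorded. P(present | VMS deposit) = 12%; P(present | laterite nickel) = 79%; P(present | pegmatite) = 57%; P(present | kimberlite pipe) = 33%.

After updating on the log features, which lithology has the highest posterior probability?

Multiply each prior by the joint likelihood of the log feature pattern (using 1 − P(present | H) for each absent log feature):
  VMS deposit: 0.407 × 0.36 × (1 − 0.14) × 0.12 = 0.015121
  laterite nickel: 0.178 × 0.18 × (1 − 0.49) × 0.79 = 0.012909
  pegmatite: 0.193 × 0.95 × (1 − 0.94) × 0.57 = 0.0062706
  kimberlite pipe: 0.222 × 0.04 × (1 − 0.77) × 0.33 = 0.00067399
The unnormalized weights sum to 0.034974.
P(VMS deposit | evidence) ≈ 0.015121 / 0.034974 ≈ 0.432
P(laterite nickel | evidence) ≈ 0.012909 / 0.034974 ≈ 0.369
P(pegmatite | evidence) ≈ 0.0062706 / 0.034974 ≈ 0.179
P(kimberlite pipe | evidence) ≈ 0.00067399 / 0.034974 ≈ 0.019
The largest is 0.432, so VMS deposit is most probable.

VMS deposit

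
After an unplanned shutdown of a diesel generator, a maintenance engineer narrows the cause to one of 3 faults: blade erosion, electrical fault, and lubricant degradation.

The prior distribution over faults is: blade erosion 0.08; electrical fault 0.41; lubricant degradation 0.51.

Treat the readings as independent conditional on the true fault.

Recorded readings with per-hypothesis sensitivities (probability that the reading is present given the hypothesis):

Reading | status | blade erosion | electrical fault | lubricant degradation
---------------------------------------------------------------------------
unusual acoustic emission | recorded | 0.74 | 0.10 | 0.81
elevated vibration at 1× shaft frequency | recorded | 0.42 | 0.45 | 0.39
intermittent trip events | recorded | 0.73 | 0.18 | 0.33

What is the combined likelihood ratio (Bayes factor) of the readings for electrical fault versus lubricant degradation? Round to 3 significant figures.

0.0777

Take the product of per-reading likelihoods under each hypothesis, then divide.
  electrical fault: 0.10 × 0.45 × 0.18 = 0.0081
  lubricant degradation: 0.81 × 0.39 × 0.33 = 0.10425
Bayes factor = 0.0081 / 0.10425 ≈ 0.0777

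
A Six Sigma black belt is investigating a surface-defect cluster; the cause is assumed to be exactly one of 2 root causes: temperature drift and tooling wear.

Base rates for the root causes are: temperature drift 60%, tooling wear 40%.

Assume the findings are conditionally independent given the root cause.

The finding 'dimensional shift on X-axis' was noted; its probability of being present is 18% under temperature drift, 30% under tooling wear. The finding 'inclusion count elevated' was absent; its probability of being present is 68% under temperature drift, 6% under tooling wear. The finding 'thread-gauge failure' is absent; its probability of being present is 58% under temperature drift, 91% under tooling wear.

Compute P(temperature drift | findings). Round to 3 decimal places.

0.588

Multiply each prior by the joint likelihood of the evidence pattern (using 1 − P(present | H) for each absent finding):
  temperature drift: 0.60 × 0.18 × (1 − 0.68) × (1 − 0.58) = 0.014515
  tooling wear: 0.40 × 0.30 × (1 − 0.06) × (1 − 0.91) = 0.010152
Marginal likelihood of the evidence = 0.024667.
P(temperature drift | evidence) = 0.014515 / 0.024667 ≈ 0.588.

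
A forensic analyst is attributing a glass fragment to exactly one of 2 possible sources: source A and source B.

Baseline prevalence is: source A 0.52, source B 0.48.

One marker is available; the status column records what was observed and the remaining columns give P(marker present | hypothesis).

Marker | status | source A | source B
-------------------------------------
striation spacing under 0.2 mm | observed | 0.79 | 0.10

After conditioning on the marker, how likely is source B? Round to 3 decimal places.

By Bayes' rule, the unnormalized weight for each hypothesis is prior × likelihood:
  source A: 0.52 × 0.79 = 0.4108
  source B: 0.48 × 0.10 = 0.048
The unnormalized weights sum to 0.4588.
P(source B | evidence) = 0.048 / 0.4588 ≈ 0.105.

0.105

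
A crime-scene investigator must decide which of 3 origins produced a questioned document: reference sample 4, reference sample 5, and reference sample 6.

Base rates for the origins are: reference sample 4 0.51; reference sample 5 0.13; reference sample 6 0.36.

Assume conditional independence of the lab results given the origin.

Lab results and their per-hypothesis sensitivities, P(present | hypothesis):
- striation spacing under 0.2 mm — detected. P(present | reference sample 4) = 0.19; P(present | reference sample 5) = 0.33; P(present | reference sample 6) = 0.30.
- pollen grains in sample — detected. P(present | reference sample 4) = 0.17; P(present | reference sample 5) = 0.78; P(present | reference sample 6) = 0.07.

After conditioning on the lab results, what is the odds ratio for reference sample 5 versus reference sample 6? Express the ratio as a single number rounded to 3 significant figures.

4.43

The normalizing constant cancels in an odds ratio, so compute prior × likelihood for the two hypotheses only:
  reference sample 5: 0.13 × 0.33 × 0.78 = 0.033462
  reference sample 6: 0.36 × 0.30 × 0.07 = 0.00756
Posterior odds = 0.033462 / 0.00756 ≈ 4.43.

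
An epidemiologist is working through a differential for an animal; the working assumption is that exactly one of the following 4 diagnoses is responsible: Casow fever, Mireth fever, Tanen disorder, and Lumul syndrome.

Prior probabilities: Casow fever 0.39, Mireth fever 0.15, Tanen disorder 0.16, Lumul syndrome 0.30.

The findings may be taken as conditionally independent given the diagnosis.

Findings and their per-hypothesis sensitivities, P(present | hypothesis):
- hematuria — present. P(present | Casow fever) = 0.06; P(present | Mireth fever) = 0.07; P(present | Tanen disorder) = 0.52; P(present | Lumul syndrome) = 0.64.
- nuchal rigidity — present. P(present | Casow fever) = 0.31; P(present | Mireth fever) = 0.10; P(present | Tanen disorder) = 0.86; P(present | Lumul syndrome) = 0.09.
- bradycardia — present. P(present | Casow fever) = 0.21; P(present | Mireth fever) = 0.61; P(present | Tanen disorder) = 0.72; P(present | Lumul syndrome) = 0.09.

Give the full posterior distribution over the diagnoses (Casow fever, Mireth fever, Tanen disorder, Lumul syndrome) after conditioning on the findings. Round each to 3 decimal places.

For each hypothesis, the unnormalized posterior weight is prior × product of the finding likelihoods:
  Casow fever: 0.39 × 0.06 × 0.31 × 0.21 = 0.0015233
  Mireth fever: 0.15 × 0.07 × 0.10 × 0.61 = 0.0006405
  Tanen disorder: 0.16 × 0.52 × 0.86 × 0.72 = 0.051517
  Lumul syndrome: 0.30 × 0.64 × 0.09 × 0.09 = 0.0015552
Marginal likelihood of the evidence = 0.055236.
P(Casow fever | evidence) = 0.0015233 / 0.055236 ≈ 0.028
P(Mireth fever | evidence) = 0.0006405 / 0.055236 ≈ 0.012
P(Tanen disorder | evidence) = 0.051517 / 0.055236 ≈ 0.933
P(Lumul syndrome | evidence) = 0.0015552 / 0.055236 ≈ 0.028

0.028, 0.012, 0.933, 0.028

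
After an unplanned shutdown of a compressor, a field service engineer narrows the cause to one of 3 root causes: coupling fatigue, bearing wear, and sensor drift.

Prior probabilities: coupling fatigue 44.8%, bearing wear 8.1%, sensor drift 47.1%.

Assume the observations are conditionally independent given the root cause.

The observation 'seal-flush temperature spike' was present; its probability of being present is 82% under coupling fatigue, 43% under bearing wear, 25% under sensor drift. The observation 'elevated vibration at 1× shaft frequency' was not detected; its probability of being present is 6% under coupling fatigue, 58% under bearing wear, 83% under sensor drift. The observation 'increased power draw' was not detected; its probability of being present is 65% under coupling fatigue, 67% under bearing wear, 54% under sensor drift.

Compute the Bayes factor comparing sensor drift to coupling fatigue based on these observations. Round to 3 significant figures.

0.0725

Joint likelihood of the evidence pattern under each hypothesis (using 1 − P(present | H) for each absent observation):
  sensor drift: 0.25 × (1 − 0.83) × (1 − 0.54) = 0.01955
  coupling fatigue: 0.82 × (1 − 0.06) × (1 − 0.65) = 0.26978
Bayes factor = 0.01955 / 0.26978 ≈ 0.0725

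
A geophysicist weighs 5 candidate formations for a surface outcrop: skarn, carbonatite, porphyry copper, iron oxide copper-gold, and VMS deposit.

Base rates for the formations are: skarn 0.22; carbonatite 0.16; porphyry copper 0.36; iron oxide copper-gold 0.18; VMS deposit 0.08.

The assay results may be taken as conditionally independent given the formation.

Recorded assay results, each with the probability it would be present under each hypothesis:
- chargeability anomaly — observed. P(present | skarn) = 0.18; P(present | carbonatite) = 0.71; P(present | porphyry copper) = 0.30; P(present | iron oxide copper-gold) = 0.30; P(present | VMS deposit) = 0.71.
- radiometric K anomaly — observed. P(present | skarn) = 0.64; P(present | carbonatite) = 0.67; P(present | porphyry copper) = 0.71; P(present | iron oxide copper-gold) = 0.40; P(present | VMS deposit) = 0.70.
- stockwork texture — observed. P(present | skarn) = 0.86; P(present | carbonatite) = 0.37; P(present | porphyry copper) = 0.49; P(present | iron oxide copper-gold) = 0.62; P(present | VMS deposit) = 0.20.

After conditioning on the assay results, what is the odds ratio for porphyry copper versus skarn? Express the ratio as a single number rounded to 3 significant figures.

1.72

The normalizing constant cancels in an odds ratio, so compute prior × likelihood for the two hypotheses only:
  porphyry copper: 0.36 × 0.30 × 0.71 × 0.49 = 0.037573
  skarn: 0.22 × 0.18 × 0.64 × 0.86 = 0.021796
Posterior odds = 0.037573 / 0.021796 ≈ 1.72.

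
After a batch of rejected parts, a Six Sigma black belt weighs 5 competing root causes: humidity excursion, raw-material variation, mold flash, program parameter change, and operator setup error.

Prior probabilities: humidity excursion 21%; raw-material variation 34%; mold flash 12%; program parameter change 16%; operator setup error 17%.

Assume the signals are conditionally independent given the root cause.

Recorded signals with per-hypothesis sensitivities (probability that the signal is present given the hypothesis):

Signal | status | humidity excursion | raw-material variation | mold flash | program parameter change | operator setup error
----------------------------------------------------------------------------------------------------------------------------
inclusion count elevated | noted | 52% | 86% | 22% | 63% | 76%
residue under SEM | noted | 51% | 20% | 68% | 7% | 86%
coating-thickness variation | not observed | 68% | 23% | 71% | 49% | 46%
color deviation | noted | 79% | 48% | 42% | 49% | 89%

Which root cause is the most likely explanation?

For each hypothesis, the unnormalized posterior weight is prior × product of the signal likelihoods (using 1 − P(present | H) for each absent signal):
  humidity excursion: 0.21 × 0.52 × 0.51 × (1 − 0.68) × 0.79 = 0.014079
  raw-material variation: 0.34 × 0.86 × 0.20 × (1 − 0.23) × 0.48 = 0.021614
  mold flash: 0.12 × 0.22 × 0.68 × (1 − 0.71) × 0.42 = 0.0021866
  program parameter change: 0.16 × 0.63 × 0.07 × (1 − 0.49) × 0.49 = 0.0017633
  operator setup error: 0.17 × 0.76 × 0.86 × (1 − 0.46) × 0.89 = 0.0534
The unnormalized weights sum to 0.093043.
P(humidity excursion | evidence) ≈ 0.014079 / 0.093043 ≈ 0.151
P(raw-material variation | evidence) ≈ 0.021614 / 0.093043 ≈ 0.232
P(mold flash | evidence) ≈ 0.0021866 / 0.093043 ≈ 0.024
P(program parameter change | evidence) ≈ 0.0017633 / 0.093043 ≈ 0.019
P(operator setup error | evidence) ≈ 0.0534 / 0.093043 ≈ 0.574
The largest is 0.574, so operator setup error is most probable.

operator setup error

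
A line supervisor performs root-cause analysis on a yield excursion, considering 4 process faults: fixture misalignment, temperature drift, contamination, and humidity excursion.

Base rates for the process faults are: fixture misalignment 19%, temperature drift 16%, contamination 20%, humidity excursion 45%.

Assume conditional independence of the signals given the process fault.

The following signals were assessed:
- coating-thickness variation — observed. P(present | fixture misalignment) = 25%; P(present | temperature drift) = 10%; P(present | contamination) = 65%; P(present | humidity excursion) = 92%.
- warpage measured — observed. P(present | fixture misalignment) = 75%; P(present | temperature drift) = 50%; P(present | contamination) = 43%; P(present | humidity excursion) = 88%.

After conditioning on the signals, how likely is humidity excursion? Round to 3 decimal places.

0.785

Multiply each prior by the joint likelihood of the signal pattern:
  fixture misalignment: 0.19 × 0.25 × 0.75 = 0.035625
  temperature drift: 0.16 × 0.10 × 0.50 = 0.008
  contamination: 0.20 × 0.65 × 0.43 = 0.0559
  humidity excursion: 0.45 × 0.92 × 0.88 = 0.36432
Normalizing constant Z = 0.035625 + 0.008 + 0.0559 + 0.36432 = 0.46385.
P(humidity excursion | evidence) = 0.36432 / 0.46385 ≈ 0.785.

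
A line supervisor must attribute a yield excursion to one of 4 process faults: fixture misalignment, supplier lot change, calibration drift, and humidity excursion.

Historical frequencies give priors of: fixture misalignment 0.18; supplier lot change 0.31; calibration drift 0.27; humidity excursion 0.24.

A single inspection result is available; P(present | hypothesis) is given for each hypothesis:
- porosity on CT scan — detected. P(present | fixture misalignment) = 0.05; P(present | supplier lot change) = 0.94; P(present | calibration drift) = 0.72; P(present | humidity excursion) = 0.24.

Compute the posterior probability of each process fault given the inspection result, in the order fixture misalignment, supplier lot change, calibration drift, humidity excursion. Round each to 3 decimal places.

0.016, 0.528, 0.352, 0.104

For each hypothesis, the unnormalized posterior weight is prior × likelihood:
  fixture misalignment: 0.18 × 0.05 = 0.009
  supplier lot change: 0.31 × 0.94 = 0.2914
  calibration drift: 0.27 × 0.72 = 0.1944
  humidity excursion: 0.24 × 0.24 = 0.0576
Normalizing constant Z = 0.009 + 0.2914 + 0.1944 + 0.0576 = 0.5524.
P(fixture misalignment | evidence) = 0.009 / 0.5524 ≈ 0.016
P(supplier lot change | evidence) = 0.2914 / 0.5524 ≈ 0.528
P(calibration drift | evidence) = 0.1944 / 0.5524 ≈ 0.352
P(humidity excursion | evidence) = 0.0576 / 0.5524 ≈ 0.104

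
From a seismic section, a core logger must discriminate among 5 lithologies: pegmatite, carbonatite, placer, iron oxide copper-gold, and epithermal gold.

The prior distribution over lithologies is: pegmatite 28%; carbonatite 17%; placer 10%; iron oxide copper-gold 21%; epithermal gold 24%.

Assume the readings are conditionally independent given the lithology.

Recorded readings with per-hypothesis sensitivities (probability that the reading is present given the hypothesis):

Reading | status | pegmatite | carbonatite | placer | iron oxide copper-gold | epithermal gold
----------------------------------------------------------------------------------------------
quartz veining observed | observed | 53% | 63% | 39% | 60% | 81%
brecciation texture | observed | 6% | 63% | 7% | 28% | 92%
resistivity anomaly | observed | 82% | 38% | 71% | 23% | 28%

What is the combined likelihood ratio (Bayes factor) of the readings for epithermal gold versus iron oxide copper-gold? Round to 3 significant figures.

5.40

Take the product of per-reading likelihoods under each hypothesis, then divide.
  epithermal gold: 0.81 × 0.92 × 0.28 = 0.20866
  iron oxide copper-gold: 0.60 × 0.28 × 0.23 = 0.03864
Bayes factor = 0.20866 / 0.03864 ≈ 5.40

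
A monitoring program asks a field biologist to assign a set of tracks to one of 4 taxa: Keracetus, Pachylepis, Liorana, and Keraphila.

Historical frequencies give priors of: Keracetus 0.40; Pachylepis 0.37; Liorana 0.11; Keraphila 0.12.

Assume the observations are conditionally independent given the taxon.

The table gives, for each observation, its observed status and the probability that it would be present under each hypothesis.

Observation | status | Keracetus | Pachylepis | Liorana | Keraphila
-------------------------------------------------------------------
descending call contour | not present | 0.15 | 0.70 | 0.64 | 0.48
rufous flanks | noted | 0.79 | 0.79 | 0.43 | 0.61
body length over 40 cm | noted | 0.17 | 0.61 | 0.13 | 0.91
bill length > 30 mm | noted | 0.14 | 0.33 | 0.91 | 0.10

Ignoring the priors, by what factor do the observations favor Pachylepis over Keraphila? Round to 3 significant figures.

Take the product of per-observation likelihoods under each hypothesis (using 1 − P(present | H) for each absent observation), then divide.
  Pachylepis: (1 − 0.70) × 0.79 × 0.61 × 0.33 = 0.047708
  Keraphila: (1 − 0.48) × 0.61 × 0.91 × 0.10 = 0.028865
Bayes factor = 0.047708 / 0.028865 ≈ 1.65

1.65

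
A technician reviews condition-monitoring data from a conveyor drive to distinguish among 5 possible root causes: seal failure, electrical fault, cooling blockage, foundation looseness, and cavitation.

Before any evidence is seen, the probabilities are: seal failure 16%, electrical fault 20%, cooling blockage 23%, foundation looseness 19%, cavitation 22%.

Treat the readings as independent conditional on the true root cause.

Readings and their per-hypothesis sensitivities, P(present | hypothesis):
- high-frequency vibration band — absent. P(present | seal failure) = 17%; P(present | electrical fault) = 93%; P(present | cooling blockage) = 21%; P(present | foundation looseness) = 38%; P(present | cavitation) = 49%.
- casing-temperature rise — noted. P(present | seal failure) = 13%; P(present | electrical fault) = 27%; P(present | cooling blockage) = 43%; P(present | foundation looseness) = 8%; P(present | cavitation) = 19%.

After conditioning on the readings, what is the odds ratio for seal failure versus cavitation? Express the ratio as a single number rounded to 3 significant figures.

The normalizing constant cancels in an odds ratio, so compute prior × likelihood for the two hypotheses only (using 1 − P(present | H) for each absent reading):
  seal failure: 0.16 × (1 − 0.17) × 0.13 = 0.017264
  cavitation: 0.22 × (1 − 0.49) × 0.19 = 0.021318
Odds(seal failure : cavitation) = 0.017264 / 0.021318 ≈ 0.810.

0.810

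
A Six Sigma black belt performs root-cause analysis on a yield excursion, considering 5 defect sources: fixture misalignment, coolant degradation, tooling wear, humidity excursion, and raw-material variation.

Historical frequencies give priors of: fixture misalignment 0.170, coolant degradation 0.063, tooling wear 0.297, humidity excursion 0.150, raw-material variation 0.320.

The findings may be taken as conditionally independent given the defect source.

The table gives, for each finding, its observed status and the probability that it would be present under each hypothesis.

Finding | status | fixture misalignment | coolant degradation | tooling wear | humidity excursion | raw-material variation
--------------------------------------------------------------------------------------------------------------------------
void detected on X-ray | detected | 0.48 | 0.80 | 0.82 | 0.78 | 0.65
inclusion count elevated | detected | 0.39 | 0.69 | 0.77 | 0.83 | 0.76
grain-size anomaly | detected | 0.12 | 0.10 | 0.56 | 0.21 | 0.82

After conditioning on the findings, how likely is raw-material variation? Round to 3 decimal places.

0.494

For each hypothesis, the unnormalized posterior weight is prior × product of the finding likelihoods:
  fixture misalignment: 0.170 × 0.48 × 0.39 × 0.12 = 0.0038189
  coolant degradation: 0.063 × 0.80 × 0.69 × 0.10 = 0.0034776
  tooling wear: 0.297 × 0.82 × 0.77 × 0.56 = 0.10501
  humidity excursion: 0.150 × 0.78 × 0.83 × 0.21 = 0.020393
  raw-material variation: 0.320 × 0.65 × 0.76 × 0.82 = 0.12963
The unnormalized weights sum to 0.26233.
P(raw-material variation | evidence) = 0.12963 / 0.26233 ≈ 0.494.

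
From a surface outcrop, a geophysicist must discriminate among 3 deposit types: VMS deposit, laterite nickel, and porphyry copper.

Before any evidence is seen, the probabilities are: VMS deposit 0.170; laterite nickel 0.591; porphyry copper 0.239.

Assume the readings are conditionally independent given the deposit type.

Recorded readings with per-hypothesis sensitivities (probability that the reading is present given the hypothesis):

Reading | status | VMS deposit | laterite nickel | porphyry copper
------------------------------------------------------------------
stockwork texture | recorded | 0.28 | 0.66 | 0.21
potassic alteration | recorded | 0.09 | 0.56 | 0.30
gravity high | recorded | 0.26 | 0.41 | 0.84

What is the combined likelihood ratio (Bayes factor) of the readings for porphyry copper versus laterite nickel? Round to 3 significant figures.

0.349

The Bayes factor is the ratio of the joint likelihoods of the reading pattern under the two hypotheses.
  porphyry copper: 0.21 × 0.30 × 0.84 = 0.05292
  laterite nickel: 0.66 × 0.56 × 0.41 = 0.15154
Bayes factor = 0.05292 / 0.15154 ≈ 0.349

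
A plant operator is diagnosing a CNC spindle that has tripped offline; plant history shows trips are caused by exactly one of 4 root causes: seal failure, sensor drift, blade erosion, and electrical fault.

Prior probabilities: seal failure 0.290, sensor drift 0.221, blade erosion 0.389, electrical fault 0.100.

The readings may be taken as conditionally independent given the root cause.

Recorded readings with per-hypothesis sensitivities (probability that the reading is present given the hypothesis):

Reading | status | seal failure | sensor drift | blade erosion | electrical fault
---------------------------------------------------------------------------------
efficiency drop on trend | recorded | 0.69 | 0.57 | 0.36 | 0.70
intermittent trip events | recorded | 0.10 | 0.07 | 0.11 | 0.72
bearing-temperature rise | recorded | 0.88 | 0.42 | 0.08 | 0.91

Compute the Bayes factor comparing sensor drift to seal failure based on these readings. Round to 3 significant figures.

0.276

Joint likelihood of the reading pattern under each hypothesis:
  sensor drift: 0.57 × 0.07 × 0.42 = 0.016758
  seal failure: 0.69 × 0.10 × 0.88 = 0.06072
Bayes factor = 0.016758 / 0.06072 ≈ 0.276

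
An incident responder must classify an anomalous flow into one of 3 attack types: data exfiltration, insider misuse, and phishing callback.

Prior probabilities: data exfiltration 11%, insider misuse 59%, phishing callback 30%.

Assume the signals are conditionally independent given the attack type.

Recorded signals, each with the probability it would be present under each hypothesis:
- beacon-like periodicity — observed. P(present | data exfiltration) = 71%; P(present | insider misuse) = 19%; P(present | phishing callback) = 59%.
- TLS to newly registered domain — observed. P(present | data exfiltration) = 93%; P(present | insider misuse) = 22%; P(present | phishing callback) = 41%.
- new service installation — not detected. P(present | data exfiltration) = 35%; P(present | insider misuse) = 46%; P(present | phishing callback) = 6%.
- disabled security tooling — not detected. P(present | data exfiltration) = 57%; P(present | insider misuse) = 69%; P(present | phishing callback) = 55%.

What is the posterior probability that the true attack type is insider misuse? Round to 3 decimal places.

0.075

For each hypothesis, the unnormalized posterior weight is prior × product of the signal likelihoods (using 1 − P(present | H) for each absent signal):
  data exfiltration: 0.11 × 0.71 × 0.93 × (1 − 0.35) × (1 − 0.57) = 0.020301
  insider misuse: 0.59 × 0.19 × 0.22 × (1 − 0.46) × (1 − 0.69) = 0.0041284
  phishing callback: 0.30 × 0.59 × 0.41 × (1 − 0.06) × (1 − 0.55) = 0.030697
The unnormalized weights sum to 0.055126.
P(insider misuse | evidence) = 0.0041284 / 0.055126 ≈ 0.075.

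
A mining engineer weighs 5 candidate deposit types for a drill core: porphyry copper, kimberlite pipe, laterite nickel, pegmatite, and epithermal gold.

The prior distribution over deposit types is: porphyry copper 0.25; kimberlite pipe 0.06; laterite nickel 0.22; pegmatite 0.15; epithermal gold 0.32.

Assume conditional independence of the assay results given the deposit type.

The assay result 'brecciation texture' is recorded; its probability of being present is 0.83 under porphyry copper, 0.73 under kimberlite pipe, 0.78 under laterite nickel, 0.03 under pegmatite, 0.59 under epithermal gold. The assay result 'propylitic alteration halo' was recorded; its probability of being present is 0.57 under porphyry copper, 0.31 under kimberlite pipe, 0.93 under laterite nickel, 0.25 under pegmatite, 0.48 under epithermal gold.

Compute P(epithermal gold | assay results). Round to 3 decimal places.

0.236

Multiply each prior by the joint likelihood of the assay result pattern:
  porphyry copper: 0.25 × 0.83 × 0.57 = 0.11827
  kimberlite pipe: 0.06 × 0.73 × 0.31 = 0.013578
  laterite nickel: 0.22 × 0.78 × 0.93 = 0.15959
  pegmatite: 0.15 × 0.03 × 0.25 = 0.001125
  epithermal gold: 0.32 × 0.59 × 0.48 = 0.090624
Normalizing constant Z = 0.11827 + 0.013578 + 0.15959 + 0.001125 + 0.090624 = 0.38319.
P(epithermal gold | evidence) = 0.090624 / 0.38319 ≈ 0.236.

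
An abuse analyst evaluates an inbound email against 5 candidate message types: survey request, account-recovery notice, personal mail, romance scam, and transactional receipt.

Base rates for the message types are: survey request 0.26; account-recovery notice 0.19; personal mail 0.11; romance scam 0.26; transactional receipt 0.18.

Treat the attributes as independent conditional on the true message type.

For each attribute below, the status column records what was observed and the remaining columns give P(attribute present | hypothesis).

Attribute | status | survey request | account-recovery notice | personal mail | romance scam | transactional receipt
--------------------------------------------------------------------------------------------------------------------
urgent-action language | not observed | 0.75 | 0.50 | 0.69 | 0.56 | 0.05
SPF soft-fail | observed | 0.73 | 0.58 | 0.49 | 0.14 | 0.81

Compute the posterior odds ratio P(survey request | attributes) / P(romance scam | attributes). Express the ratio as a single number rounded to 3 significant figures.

2.96

Posterior odds equal prior odds times the likelihood ratio; only the two competing hypotheses matter (using 1 − P(present | H) for each absent attribute).
  survey request: 0.26 × (1 − 0.75) × 0.73 = 0.04745
  romance scam: 0.26 × (1 − 0.56) × 0.14 = 0.016016
Odds(survey request : romance scam) = 0.04745 / 0.016016 ≈ 2.96.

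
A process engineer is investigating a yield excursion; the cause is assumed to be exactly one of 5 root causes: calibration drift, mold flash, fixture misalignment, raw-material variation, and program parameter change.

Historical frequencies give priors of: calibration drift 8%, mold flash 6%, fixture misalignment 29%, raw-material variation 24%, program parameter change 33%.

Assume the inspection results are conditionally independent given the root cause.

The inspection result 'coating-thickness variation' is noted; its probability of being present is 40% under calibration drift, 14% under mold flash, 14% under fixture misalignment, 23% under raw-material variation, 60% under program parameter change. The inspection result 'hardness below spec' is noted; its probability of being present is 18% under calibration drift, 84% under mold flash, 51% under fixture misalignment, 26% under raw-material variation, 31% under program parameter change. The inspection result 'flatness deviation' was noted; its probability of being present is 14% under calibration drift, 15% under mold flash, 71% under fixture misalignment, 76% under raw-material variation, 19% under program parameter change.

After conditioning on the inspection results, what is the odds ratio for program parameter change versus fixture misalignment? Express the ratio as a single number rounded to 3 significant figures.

0.793

The normalizing constant cancels in an odds ratio, so compute prior × likelihood for the two hypotheses only:
  program parameter change: 0.33 × 0.60 × 0.31 × 0.19 = 0.011662
  fixture misalignment: 0.29 × 0.14 × 0.51 × 0.71 = 0.014701
Posterior odds = 0.011662 / 0.014701 ≈ 0.793.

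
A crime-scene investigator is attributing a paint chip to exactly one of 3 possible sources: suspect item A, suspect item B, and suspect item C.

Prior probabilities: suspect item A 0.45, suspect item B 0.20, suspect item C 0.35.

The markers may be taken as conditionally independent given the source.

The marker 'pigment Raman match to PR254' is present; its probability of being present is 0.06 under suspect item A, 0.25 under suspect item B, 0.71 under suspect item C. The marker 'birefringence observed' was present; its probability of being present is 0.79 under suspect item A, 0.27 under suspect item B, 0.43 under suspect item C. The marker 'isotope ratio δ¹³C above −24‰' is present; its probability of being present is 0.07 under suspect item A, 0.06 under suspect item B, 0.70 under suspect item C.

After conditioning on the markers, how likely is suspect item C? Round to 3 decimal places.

By Bayes' rule with conditional independence, the unnormalized weight for each hypothesis is prior × ∏ likelihoods:
  suspect item A: 0.45 × 0.06 × 0.79 × 0.07 = 0.0014931
  suspect item B: 0.20 × 0.25 × 0.27 × 0.06 = 0.00081
  suspect item C: 0.35 × 0.71 × 0.43 × 0.70 = 0.074798
The unnormalized weights sum to 0.077102.
P(suspect item C | evidence) = 0.074798 / 0.077102 ≈ 0.970.

0.970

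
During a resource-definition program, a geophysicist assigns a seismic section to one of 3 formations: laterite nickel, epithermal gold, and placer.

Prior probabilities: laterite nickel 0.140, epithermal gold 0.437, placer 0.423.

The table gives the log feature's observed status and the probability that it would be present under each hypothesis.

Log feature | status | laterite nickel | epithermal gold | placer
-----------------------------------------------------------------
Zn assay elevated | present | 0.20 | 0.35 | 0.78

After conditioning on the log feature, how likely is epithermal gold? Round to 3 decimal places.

Multiply each prior by the likelihood of the log feature:
  laterite nickel: 0.140 × 0.20 = 0.028
  epithermal gold: 0.437 × 0.35 = 0.15295
  placer: 0.423 × 0.78 = 0.32994
The unnormalized weights sum to 0.51089.
P(epithermal gold | evidence) = 0.15295 / 0.51089 ≈ 0.299.

0.299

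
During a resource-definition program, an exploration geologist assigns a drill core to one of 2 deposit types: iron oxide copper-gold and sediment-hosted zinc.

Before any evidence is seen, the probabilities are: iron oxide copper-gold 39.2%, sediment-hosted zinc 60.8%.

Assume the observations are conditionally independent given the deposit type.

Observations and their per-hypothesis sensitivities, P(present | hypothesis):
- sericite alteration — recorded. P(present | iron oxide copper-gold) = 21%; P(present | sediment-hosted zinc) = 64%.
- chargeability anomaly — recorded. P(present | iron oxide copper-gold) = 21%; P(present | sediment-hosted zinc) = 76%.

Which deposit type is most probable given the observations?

sediment-hosted zinc

Multiply each prior by the joint likelihood of the evidence pattern:
  iron oxide copper-gold: 0.392 × 0.21 × 0.21 = 0.017287
  sediment-hosted zinc: 0.608 × 0.64 × 0.76 = 0.29573
The unnormalized weights sum to 0.31302.
P(iron oxide copper-gold | evidence) ≈ 0.017287 / 0.31302 ≈ 0.055
P(sediment-hosted zinc | evidence) ≈ 0.29573 / 0.31302 ≈ 0.945
The largest is 0.945, so sediment-hosted zinc is most probable.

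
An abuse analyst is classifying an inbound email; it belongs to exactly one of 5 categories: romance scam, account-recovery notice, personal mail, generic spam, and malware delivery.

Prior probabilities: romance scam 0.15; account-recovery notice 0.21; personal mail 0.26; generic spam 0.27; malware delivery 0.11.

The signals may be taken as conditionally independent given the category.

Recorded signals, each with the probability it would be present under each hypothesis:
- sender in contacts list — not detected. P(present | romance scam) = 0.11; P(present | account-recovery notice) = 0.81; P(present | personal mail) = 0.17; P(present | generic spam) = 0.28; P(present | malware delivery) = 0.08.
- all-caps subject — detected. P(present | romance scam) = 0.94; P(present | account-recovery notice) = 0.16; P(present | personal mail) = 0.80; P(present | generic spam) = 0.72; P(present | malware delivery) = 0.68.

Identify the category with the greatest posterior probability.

personal mail

Multiply each prior by the joint likelihood of the signal pattern (using 1 − P(present | H) for each absent signal):
  romance scam: 0.15 × (1 − 0.11) × 0.94 = 0.12549
  account-recovery notice: 0.21 × (1 − 0.81) × 0.16 = 0.006384
  personal mail: 0.26 × (1 − 0.17) × 0.80 = 0.17264
  generic spam: 0.27 × (1 − 0.28) × 0.72 = 0.13997
  malware delivery: 0.11 × (1 − 0.08) × 0.68 = 0.068816
Normalizing constant Z = 0.12549 + 0.006384 + 0.17264 + 0.13997 + 0.068816 = 0.5133.
P(romance scam | evidence) ≈ 0.12549 / 0.5133 ≈ 0.244
P(account-recovery notice | evidence) ≈ 0.006384 / 0.5133 ≈ 0.012
P(personal mail | evidence) ≈ 0.17264 / 0.5133 ≈ 0.336
P(generic spam | evidence) ≈ 0.13997 / 0.5133 ≈ 0.273
P(malware delivery | evidence) ≈ 0.068816 / 0.5133 ≈ 0.134
The largest is 0.336, so personal mail is most probable.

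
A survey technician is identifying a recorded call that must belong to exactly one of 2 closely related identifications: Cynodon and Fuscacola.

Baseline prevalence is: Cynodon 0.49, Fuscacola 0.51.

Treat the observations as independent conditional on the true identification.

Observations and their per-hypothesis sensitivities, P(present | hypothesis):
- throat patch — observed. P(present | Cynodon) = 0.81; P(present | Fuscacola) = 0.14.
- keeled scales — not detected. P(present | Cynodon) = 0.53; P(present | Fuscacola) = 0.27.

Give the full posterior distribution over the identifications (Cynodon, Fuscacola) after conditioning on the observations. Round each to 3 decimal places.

0.782, 0.218

For each hypothesis, the unnormalized posterior weight is prior × product of the observation likelihoods (using 1 − P(present | H) for each absent observation):
  Cynodon: 0.49 × 0.81 × (1 − 0.53) = 0.18654
  Fuscacola: 0.51 × 0.14 × (1 − 0.27) = 0.052122
Marginal likelihood of the evidence = 0.23867.
P(Cynodon | evidence) = 0.18654 / 0.23867 ≈ 0.782
P(Fuscacola | evidence) = 0.052122 / 0.23867 ≈ 0.218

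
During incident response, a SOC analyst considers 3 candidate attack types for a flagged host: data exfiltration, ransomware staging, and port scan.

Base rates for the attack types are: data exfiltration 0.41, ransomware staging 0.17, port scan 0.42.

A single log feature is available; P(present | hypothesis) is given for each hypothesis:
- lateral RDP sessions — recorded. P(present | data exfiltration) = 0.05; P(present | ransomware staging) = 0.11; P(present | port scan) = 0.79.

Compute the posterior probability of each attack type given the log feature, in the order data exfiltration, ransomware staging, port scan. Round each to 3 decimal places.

0.055, 0.050, 0.894

Multiply each prior by the likelihood of the log feature:
  data exfiltration: 0.41 × 0.05 = 0.0205
  ransomware staging: 0.17 × 0.11 = 0.0187
  port scan: 0.42 × 0.79 = 0.3318
Marginal likelihood of the evidence = 0.371.
P(data exfiltration | evidence) = 0.0205 / 0.371 ≈ 0.055
P(ransomware staging | evidence) = 0.0187 / 0.371 ≈ 0.050
P(port scan | evidence) = 0.3318 / 0.371 ≈ 0.894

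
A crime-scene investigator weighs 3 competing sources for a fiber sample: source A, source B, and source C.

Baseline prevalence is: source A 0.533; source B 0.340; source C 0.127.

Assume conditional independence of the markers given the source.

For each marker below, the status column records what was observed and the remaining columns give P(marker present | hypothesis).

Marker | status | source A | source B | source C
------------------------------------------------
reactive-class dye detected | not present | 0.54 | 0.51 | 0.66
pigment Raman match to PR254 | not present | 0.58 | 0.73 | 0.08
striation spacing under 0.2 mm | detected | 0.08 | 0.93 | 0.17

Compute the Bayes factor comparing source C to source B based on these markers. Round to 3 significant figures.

The Bayes factor is the ratio of the joint likelihoods of the marker pattern under the two hypotheses (using 1 − P(present | H) for each absent marker).
  source C: (1 − 0.66) × (1 − 0.08) × 0.17 = 0.053176
  source B: (1 − 0.51) × (1 − 0.73) × 0.93 = 0.12304
Bayes factor = 0.053176 / 0.12304 ≈ 0.432

0.432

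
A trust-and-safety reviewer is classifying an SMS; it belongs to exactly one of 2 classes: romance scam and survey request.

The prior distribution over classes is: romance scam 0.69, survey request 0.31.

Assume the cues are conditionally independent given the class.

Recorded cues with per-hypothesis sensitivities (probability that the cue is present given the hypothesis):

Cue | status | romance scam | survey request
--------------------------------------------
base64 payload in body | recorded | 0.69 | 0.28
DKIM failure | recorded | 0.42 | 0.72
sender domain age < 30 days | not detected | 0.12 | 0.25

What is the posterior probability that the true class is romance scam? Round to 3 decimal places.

By Bayes' rule with conditional independence, the unnormalized weight for each hypothesis is prior × ∏ likelihoods (using 1 − P(present | H) for each absent cue):
  romance scam: 0.69 × 0.69 × 0.42 × (1 − 0.12) = 0.17597
  survey request: 0.31 × 0.28 × 0.72 × (1 − 0.25) = 0.046872
Marginal likelihood of the evidence = 0.22284.
P(romance scam | evidence) = 0.17597 / 0.22284 ≈ 0.790.

0.790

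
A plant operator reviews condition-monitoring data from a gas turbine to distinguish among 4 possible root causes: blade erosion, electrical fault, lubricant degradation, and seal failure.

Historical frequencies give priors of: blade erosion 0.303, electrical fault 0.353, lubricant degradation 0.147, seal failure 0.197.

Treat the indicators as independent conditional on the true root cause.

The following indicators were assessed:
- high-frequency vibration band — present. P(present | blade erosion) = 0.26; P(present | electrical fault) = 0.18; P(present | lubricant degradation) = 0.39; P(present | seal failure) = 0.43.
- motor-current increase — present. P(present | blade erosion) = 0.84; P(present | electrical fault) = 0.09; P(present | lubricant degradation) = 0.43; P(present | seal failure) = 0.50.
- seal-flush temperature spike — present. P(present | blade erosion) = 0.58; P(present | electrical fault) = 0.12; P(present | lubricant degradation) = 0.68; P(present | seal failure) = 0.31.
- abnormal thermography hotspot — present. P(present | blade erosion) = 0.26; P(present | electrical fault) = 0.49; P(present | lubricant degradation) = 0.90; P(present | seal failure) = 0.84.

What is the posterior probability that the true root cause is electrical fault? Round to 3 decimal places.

0.009

Multiply each prior by the joint likelihood of the indicator pattern:
  blade erosion: 0.303 × 0.26 × 0.84 × 0.58 × 0.26 = 0.0099792
  electrical fault: 0.353 × 0.18 × 0.09 × 0.12 × 0.49 = 0.00033625
  lubricant degradation: 0.147 × 0.39 × 0.43 × 0.68 × 0.90 = 0.015087
  seal failure: 0.197 × 0.43 × 0.50 × 0.31 × 0.84 = 0.011029
Marginal likelihood of the evidence = 0.036432.
P(electrical fault | evidence) = 0.00033625 / 0.036432 ≈ 0.009.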